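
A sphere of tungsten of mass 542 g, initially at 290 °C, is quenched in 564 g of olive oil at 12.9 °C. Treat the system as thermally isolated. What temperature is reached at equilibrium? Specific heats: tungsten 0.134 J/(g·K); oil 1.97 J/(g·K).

T_f ≈ 29.9 °C

Heat lost by the tungsten equals heat gained by the oil:
542×0.134×(290 − T) = 564×1.97×(T − 12.9)
72.63(290 − T) = 1111.1(T − 12.9)
1183.7 T = 35395  ⇒  T ≈ 29.90 °C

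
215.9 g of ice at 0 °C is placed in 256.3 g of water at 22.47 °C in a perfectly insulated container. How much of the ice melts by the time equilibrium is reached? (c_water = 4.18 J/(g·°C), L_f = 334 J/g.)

m_melted ≈ 72.1 g

Heat available from the water dropping to 0 °C: 256.3×4.18×22.47 = 24073 J.
To melt every bit of ice: 215.9×334 = 72111 J.
24073 J < 72111 J, so only part of the ice melts and the system sits at 0 °C.
Mass melted = 24073/334 ≈ 72.07 g.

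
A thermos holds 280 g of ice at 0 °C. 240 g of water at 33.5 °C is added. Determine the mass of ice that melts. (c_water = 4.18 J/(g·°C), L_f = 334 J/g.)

Heat available from the water dropping to 0 °C: 240×4.18×33.5 = 33607 J.
Melting all 280 g of ice would need 280×334 = 93520 J.
That's not enough to melt it all — equilibrium is at 0 °C with ice remaining.
Mass melted = 33607/334 ≈ 100.6 g.

m_melted ≈ 101 g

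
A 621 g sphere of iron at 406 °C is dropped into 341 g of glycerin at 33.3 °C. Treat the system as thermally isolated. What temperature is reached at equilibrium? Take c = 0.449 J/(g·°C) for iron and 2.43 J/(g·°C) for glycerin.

T_f ≈ 127.1 °C

T_f is the heat-capacity-weighted average of the initial temperatures:
T_f = (278.83*406 + 828.63*33.3) / (278.83 + 828.63)
    = 140798 / 1107.5 ≈ 127.14 °C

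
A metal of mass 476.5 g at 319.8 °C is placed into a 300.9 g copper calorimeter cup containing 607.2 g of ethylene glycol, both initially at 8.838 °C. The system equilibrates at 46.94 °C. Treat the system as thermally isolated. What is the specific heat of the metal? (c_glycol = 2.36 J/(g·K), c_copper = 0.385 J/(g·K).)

c ≈ 0.454 J/(g·K)

Conservation of energy gives ΣQ = 0:
476.5×c×(46.94 − 319.8) + 607.2×2.36×(46.94 − 8.838) + 300.9×0.385×(46.94 − 8.838) = 0
-130018 c = -59014
c = -59014/-130018 ≈ 0.4539 J/(g·K)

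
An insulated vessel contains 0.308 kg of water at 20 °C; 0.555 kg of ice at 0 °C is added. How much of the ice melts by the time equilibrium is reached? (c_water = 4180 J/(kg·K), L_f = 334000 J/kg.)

m_melted ≈ 0.0771 kg

Cooling the water to 0 °C releases 0.308×4180×20 = 25749 J.
Fully melting the ice requires m_ice L_f = 0.555×334000 = 185370 J.
Since 25749 < 185370 J, not all the ice melts; equilibrium is at 0 °C.
m_melt = 25749 / L_f = 0.07709 kg.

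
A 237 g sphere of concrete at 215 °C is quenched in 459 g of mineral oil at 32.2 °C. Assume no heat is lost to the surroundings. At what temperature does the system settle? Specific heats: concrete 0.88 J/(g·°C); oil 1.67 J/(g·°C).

T_f ≈ 71.3 °C

|Q_concrete| = |Q_oil|:
237·0.88·(215 − T) = 459·1.67·(T − 32.2)
208.56(215 − T) = 766.53(T − 32.2)
975.09 T = 69523  ⇒  T ≈ 71.30 °C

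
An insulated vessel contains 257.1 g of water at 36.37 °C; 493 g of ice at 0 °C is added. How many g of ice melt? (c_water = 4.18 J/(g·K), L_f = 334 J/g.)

Cooling the water to 0 °C releases 257.1·4.18·36.37 = 39086 J.
To melt every bit of ice: 493·334 = 164662 J.
39086 J < 164662 J, so only part of the ice melts and the system sits at 0 °C.
m_melt = 39086 / L_f = 117 g.

m_melted ≈ 117 g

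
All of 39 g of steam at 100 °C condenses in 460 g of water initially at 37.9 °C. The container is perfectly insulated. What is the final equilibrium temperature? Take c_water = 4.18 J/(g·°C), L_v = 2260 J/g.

Sum of m c ΔT and latent-heat terms is zero:
steam→water at 100 °C releases m L_v = 39·2260 = 88140
  condensate cools 100→T: 39·4.18·(T − 100) = 163.02(T − 100)
  water warms: 460·4.18·(T − 37.9) = 1922.8(T − 37.9)
2085.8 T = 88140 + 16302 + 72874 = 177316
T ≈ 85.01 °C — below 100 °C, confirming all the steam condensed.

T_f ≈ 85.0 °C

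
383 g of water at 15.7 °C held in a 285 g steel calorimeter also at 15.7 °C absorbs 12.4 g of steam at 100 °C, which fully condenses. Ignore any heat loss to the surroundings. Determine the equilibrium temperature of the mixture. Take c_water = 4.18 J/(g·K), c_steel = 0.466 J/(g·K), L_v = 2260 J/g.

Heat gained plus heat lost sum to zero:
condense steam: −12.4·2260 = −28024; condensate cools 100→T: 12.4·4.18·(T − 100) = 51.83(T − 100); water warms: 383·4.18·(T − 15.7) = 1600.9(T − 15.7); cup: 132.81(T − 15.7)
1785.6 T = 28024 + 5183.2 + 27220 = 60427
T ≈ 33.84 °C (< 100 °C, so full condensation is consistent).

T_f ≈ 33.8 °C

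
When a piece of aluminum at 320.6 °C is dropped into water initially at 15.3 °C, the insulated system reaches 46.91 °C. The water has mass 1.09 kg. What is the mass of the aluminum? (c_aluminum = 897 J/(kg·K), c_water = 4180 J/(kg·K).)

m ≈ 0.587 kg

Heat lost by the aluminum = heat gained by the water:
m×897×(320.6 − 46.91) = 1.09×4180×(46.91 − 15.3)
245500 m = 144021  ⇒  m ≈ 0.5866 kg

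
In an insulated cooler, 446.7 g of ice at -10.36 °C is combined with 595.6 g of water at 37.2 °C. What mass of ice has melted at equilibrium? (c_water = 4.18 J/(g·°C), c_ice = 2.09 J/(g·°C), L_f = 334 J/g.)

Heat available from the water dropping to 0 °C: 595.6×4.18×37.2 = 92613 J.
Warming the ice to 0 °C takes 446.7×2.09×10.36 = 9672.1 J, leaving 82941 J for melting.
Fully melting the ice requires m_ice L_f = 446.7×334 = 149198 J.
Since 82941 < 149198 J, not all the ice melts; equilibrium is at 0 °C.
Mass melted = 82941/334 ≈ 248.3 g.

m_melted ≈ 248 g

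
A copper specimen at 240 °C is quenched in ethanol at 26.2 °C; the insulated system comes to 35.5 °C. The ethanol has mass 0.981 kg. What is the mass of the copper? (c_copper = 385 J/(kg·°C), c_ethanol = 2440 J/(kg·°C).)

Taking heat into each body as positive, Σ m c ΔT = 0:
m×385×(35.5 − 240) + 0.981×2440×(35.5 − 26.2) = 0
-78732 m = -22261
m = -22261/-78732 ≈ 0.2827 kg

m ≈ 0.283 kg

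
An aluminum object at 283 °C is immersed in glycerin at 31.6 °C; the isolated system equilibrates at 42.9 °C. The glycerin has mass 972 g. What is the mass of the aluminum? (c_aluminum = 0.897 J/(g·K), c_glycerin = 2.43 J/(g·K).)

m ≈ 124 g

|Q_aluminum| = |Q_glycerin|:
m×0.897×(283 − 42.9) = 972×2.43×(42.9 − 31.6)
215.37 m = 26690  ⇒  m ≈ 123.9 g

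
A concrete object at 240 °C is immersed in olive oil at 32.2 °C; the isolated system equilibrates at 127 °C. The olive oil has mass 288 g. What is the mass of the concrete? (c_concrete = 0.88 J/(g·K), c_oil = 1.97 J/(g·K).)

Let T be the final temperature. ΣQ_i = 0:
m×0.88×(127 − 240) + 288×1.97×(127 − 32.2) = 0
-99.44 m = -53786
m = -53786/-99.44 ≈ 540.9 g

m ≈ 541 g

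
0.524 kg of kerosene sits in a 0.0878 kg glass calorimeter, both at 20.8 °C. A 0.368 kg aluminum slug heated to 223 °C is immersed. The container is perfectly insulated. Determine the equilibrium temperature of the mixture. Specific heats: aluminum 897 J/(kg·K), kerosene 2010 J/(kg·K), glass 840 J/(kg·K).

T_f ≈ 66.6 °C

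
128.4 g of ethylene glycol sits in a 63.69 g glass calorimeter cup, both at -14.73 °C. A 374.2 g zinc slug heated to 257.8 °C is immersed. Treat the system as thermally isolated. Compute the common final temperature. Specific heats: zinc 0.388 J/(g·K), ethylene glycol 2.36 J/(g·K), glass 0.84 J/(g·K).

Energy conservation, ΣQ = 0:
374.2*0.388*(T − 257.8) + 128.4*2.36*(T − (-14.73)) + 63.69*0.84*(T − (-14.73)) = 0
145.19(T − 257.8) + 303.02(T − (-14.73)) + 53.5(T − (-14.73)) = 0
501.71 T = 32178
T = 32178/501.71 ≈ 64.14 °C

T_f ≈ 64.1 °C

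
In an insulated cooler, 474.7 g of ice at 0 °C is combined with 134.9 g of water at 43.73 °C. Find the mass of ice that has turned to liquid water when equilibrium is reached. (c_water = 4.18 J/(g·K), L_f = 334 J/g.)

m_melted ≈ 73.8 g

Heat available from the water dropping to 0 °C: 134.9·4.18·43.73 = 24659 J.
Fully melting the ice requires m_ice L_f = 474.7·334 = 158550 J.
24659 J < 158550 J, so only part of the ice melts and the system sits at 0 °C.
m_melted·334 = 24659  ⇒  m_melted ≈ 73.83 g.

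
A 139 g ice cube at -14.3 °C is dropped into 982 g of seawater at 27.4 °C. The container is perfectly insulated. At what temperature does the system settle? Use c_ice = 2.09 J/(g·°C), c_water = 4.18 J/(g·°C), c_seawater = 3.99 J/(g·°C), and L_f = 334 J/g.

Heat gained plus heat lost sum to zero:
warm ice to 0 °C: 139·2.09·(0 − (-14.3)) = 4154.3; latent heat to melt: 139·334 = 46426; warm the meltwater: 581.02 T; seawater: 3918.2(T − 27.4)
4499.2 T = 107358 − 50580 = 56778
T ≈ 12.62 °C (positive, so assuming full melt was valid).

T_f ≈ 12.6 °C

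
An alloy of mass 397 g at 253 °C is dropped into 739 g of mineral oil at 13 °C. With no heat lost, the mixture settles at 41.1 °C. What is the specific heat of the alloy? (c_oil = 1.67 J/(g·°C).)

c ≈ 0.412 J/(g·°C)

Energy conservation, ΣQ = 0:
397×c×(41.1 − 253) + 739×1.67×(41.1 − 13) = 0
-84124 c = -34679
c = -34679/-84124 ≈ 0.4122 J/(g·°C)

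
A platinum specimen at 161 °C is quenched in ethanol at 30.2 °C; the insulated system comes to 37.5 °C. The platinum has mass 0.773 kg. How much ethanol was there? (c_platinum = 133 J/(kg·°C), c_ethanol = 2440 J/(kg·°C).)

Conservation of energy gives ΣQ = 0:
0.773×133×(37.5 − 161) + m×2440×(37.5 − 30.2) = 0
17812 m = 12697
m = 12697/17812 ≈ 0.7128 kg

m ≈ 0.713 kg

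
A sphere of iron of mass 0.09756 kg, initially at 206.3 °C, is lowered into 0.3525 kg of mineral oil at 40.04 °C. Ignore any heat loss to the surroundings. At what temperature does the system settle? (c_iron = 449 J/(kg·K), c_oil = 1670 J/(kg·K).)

Net heat exchanged in the isolated system is zero:
0.09756·449·(T − 206.3) + 0.3525·1670·(T − 40.04) = 0
43.8(T − 206.3) + 588.67(T − 40.04) = 0
632.48 T = 32607
T = 32607/632.48 ≈ 51.55 °C

T_f ≈ 51.6 °C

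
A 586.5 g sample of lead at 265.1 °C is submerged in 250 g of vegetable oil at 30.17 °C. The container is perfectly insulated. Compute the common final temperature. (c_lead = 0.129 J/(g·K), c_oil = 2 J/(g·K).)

T_f ≈ 61.0 °C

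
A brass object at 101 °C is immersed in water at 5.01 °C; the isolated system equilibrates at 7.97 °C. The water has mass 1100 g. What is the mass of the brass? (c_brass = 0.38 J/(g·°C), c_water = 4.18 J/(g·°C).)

Taking heat into each body as positive, Σ m c ΔT = 0:
m·0.38·(7.97 − 101) + 1100·4.18·(7.97 − 5.01) = 0
-35.35 m = -13610
m = -13610/-35.35 ≈ 385 g

m ≈ 385 g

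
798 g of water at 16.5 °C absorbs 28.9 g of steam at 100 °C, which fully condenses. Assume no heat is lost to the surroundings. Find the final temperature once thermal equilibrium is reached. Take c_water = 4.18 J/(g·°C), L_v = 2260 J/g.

Let T be the final temperature. ΣQ_i = 0:
steam→water at 100 °C releases m L_v = 28.9×2260 = 65314
  condensed water 100 °C→T: 120.8(T − 100)
  water warms: 798×4.18×(T − 16.5) = 3335.6(T − 16.5)
3456.4 T = 65314 + 12080 + 55038 = 132432
T ≈ 38.31 °C, under the boiling point, so the assumption holds.

T_f ≈ 38.3 °C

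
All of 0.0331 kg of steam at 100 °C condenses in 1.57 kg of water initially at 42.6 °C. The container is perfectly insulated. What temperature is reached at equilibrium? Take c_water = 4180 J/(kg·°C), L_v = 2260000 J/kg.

T_f ≈ 54.9 °C

Sum of m c ΔT and latent-heat terms is zero:
condense steam: −0.0331×2260000 = −74806
  condensate cools 100→T: 0.0331×4180×(T − 100) = 138.36(T − 100)
  water warms: 1.57×4180×(T − 42.6) = 6562.6(T − 42.6)
6701 T = 74806 + 13836 + 279567 = 368209
T ≈ 54.95 °C (< 100 °C, so full condensation is consistent).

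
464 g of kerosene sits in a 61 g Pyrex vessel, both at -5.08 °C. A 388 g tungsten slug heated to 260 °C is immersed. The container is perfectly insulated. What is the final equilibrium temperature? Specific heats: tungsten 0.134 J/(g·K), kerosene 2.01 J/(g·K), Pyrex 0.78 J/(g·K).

T_f ≈ 8.3 °C

Let T be the final temperature. ΣQ_i = 0:
388·0.134·(T − 260) + 464·2.01·(T − (-5.08)) + 61·0.78·(T − (-5.08)) = 0
51.99(T − 260) + 932.64(T − (-5.08)) + 47.58(T − (-5.08)) = 0
1032.2 T = 8538.4
T = 8538.4 / 1032.2 = 8.27 °C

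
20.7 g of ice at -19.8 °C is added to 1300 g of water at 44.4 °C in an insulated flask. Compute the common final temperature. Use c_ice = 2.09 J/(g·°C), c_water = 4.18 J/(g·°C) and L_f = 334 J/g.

T_f ≈ 42.3 °C

Net heat exchanged in the isolated system is zero:
warm ice to 0 °C: 20.7×2.09×(0 − (-19.8)) = 856.61; latent heat to melt: 20.7×334 = 6913.8; warm the meltwater: 86.53 T; water: 5434(T − 44.4)
5520.5 T = 241270 − 7770.4 = 233499
T ≈ 42.30 °C (positive, so assuming full melt was valid).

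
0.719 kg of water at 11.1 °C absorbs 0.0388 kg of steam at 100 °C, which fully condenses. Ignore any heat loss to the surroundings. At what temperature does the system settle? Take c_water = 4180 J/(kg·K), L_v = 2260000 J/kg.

T_f ≈ 43.3 °C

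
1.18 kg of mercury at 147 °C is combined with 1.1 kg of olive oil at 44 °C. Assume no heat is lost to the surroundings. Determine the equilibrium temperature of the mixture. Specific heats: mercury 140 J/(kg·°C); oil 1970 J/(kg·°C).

Net heat exchanged in the isolated system is zero:
1.18*140*(T − 147) + 1.1*1970*(T − 44) = 0
165.2(T − 147) + 2167(T − 44) = 0
(165.2 + 2167) T = 165.2*147 + 2167*44
T ≈ 51.30 °C

T_f ≈ 51.3 °C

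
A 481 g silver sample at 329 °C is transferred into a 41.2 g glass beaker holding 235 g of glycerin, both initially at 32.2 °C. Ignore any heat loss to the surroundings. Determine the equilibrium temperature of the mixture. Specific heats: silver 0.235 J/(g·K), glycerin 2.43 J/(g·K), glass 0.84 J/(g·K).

Setting the total heat transfer to zero:
481*0.235*(T − 329) + 235*2.43*(T − 32.2) + 41.2*0.84*(T − 32.2) = 0
113.03(T − 329) + 571.05(T − 32.2) + 34.61(T − 32.2) = 0
718.69 T = 56691
T = 56691 / 718.69 = 78.9 °C

T_f ≈ 78.9 °C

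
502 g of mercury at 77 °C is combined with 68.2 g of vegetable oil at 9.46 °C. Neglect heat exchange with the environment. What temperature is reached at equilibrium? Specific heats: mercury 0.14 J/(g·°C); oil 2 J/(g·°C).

T_f ≈ 32.4 °C

With ΣQ=0 the equilibrium temperature is the m·c-weighted mean:
T_f = (70.28·77 + 136.4·9.46) / (70.28 + 136.4)
    = 6701.9 / 206.68 ≈ 32.43 °C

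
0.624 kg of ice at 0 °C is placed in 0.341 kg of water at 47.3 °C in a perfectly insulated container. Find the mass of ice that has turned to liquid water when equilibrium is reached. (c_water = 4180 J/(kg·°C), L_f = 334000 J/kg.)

m_melted ≈ 0.202 kg

Water can give up m c ΔT = 0.341·4180·47.3 = 67420 J before reaching 0 °C.
To melt every bit of ice: 0.624·334000 = 208416 J.
Since 67420 < 208416 J, not all the ice melts; equilibrium is at 0 °C.
m_melt = 67420 / L_f = 0.2019 kg.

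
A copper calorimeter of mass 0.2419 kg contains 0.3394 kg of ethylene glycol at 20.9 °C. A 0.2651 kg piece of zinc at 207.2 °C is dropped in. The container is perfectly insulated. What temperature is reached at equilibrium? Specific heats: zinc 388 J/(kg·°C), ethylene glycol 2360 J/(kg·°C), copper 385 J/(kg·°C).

T_f ≈ 40.1 °C

Taking heat into each body as positive, Σ m c ΔT = 0:
0.2651×388×(T − 207.2) + 0.3394×2360×(T − 20.9) + 0.2419×385×(T − 20.9) = 0
(102.86 + 800.98 + 93.13) T = 102.86×207.2 + 800.98×20.9 + 93.13×20.9
T = 39999/996.97 ≈ 40.12 °C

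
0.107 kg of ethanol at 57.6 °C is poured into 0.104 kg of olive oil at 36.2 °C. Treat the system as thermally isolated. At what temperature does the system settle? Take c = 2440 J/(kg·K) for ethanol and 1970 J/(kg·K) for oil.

Setting the total heat transfer to zero:
0.107·2440·(T − 57.6) + 0.104·1970·(T − 36.2) = 0
261.08(T − 57.6) + 204.88(T − 36.2) = 0
465.96 T = 22455
T ≈ 48.19 °C

T_f ≈ 48.2 °C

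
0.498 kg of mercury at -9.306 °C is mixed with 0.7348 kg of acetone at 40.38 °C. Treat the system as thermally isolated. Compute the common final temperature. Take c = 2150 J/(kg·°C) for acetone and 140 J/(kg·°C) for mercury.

T_f ≈ 38.3 °C

Set heat shed by the hot body equal to heat absorbed by the cold body:
0.7348·2150·(40.38 − T) = 0.498·140·(T − (-9.306))
1579.8(40.38 − T) = 69.72(T − (-9.306))
1649.5 T = 63144  ⇒  T ≈ 38.28 °C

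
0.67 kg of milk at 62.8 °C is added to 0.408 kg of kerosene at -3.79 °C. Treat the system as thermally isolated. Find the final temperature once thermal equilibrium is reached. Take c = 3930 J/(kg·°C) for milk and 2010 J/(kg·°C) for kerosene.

T_f ≈ 47.0 °C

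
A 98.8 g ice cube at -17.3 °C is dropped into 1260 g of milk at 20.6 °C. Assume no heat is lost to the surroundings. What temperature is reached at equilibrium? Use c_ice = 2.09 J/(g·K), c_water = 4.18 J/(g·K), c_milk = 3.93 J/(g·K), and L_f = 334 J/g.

Let T be the final temperature. ΣQ_i = 0:
warm ice to 0 °C: 98.8·2.09·(0 − (-17.3)) = 3572.3
  fusion: m_ice L_f = 98.8·334 = 32999
  warm the meltwater: 412.98 T
  milk: 4951.8(T − 20.6)
5364.8 T = 102007 − 36572 = 65436
T ≈ 12.20 °C. Since T > 0 °C, the all-ice-melts assumption holds.

T_f ≈ 12.2 °C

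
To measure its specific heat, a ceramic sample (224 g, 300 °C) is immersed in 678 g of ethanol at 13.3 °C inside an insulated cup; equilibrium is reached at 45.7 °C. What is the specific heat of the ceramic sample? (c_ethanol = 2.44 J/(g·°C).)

m_s c (T_s − T_f) = m_ethanol c_ethanol (T_f − T_0):
224·c·(300 − 45.7) = 678·2.44·(45.7 − 13.3)
56963 c = 53600  ⇒  c ≈ 0.941 J/(g·°C)

c ≈ 0.941 J/(g·°C)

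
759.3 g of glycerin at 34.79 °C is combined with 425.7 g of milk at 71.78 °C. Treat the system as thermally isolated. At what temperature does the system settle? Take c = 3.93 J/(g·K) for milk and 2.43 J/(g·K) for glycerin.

T_f ≈ 52.4 °C

With ΣQ=0 the equilibrium temperature is the m·c-weighted mean:
T_f = (1673*71.78 + 1845.1*34.79) / (1673 + 1845.1)
    = 184279 / 3518.1 ≈ 52.38 °C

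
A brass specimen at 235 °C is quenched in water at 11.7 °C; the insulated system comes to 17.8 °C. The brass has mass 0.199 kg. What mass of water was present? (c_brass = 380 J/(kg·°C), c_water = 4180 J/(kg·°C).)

Conservation of energy gives ΣQ = 0:
0.199·380·(17.8 − 235) + m·4180·(17.8 − 11.7) = 0
25498 m = 16425
m = 16425/25498 ≈ 0.6442 kg

m ≈ 0.644 kg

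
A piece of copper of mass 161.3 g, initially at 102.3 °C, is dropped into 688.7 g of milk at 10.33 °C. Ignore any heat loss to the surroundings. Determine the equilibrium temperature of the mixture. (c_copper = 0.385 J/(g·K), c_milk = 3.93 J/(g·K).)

T_f ≈ 12.4 °C

Net heat exchanged in the isolated system is zero:
161.3·0.385·(T − 102.3) + 688.7·3.93·(T − 10.33) = 0
62.1(T − 102.3) + 2706.6(T − 10.33) = 0
2768.7 T = 34312
T ≈ 12.39 °C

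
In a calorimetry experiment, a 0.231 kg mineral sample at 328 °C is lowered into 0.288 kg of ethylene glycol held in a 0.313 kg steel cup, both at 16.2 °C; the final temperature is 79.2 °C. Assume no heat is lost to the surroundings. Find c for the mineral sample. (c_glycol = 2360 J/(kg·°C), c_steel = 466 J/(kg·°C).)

c ≈ 905 J/(kg·°C)

Energy conservation, ΣQ = 0:
0.231·c·(79.2 − 328) + 0.288·2360·(79.2 − 16.2) + 0.313·466·(79.2 − 16.2) = 0
-57.47 c = -52009
c = -52009/-57.47 ≈ 904.9 J/(kg·°C)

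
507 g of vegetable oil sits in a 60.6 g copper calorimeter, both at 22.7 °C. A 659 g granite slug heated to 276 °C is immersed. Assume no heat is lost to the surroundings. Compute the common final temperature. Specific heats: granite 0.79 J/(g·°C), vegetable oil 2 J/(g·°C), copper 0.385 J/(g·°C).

Conservation of energy gives ΣQ = 0:
659×0.79×(T − 276) + 507×2×(T − 22.7) + 60.6×0.385×(T − 22.7) = 0
520.61(T − 276) + 1014(T − 22.7) + 23.33(T − 22.7) = 0
1557.9 T = 167236
T = 167236/1557.9 ≈ 107.34 °C

T_f ≈ 107.3 °C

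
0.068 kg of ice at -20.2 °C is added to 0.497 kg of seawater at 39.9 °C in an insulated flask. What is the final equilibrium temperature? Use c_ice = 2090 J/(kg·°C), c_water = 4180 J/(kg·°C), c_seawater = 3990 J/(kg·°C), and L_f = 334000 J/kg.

T_f ≈ 23.6 °C

Net heat exchanged in the isolated system is zero:
warm ice to 0 °C: 0.068×2090×(0 − (-20.2)) = 2870.8
  latent heat to melt: 0.068×334000 = 22712
  meltwater 0→T: 0.068×4180×T = 284.24 T
  seawater: 1983(T − 39.9)
2267.3 T = 79123 − 25583 = 53540
T ≈ 23.61 °C — above 0 °C, consistent with complete melting.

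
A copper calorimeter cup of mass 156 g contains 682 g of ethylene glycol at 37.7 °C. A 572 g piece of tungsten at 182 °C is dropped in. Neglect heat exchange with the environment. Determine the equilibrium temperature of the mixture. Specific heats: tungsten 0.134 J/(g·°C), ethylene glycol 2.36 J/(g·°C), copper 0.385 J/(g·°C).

T_f ≈ 44.0 °C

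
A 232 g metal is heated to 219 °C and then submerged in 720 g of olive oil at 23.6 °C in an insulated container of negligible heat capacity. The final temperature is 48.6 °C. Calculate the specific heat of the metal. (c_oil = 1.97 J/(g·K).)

Energy conservation, ΣQ = 0:
232×c×(48.6 − 219) + 720×1.97×(48.6 − 23.6) = 0
-39533 c = -35460
c = -35460/-39533 ≈ 0.897 J/(g·K)

c ≈ 0.897 J/(g·K)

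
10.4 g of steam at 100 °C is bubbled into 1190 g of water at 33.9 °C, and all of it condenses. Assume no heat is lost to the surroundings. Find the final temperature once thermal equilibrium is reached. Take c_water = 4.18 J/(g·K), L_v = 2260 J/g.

Sum of m c ΔT and latent-heat terms is zero:
steam→water at 100 °C releases m L_v = 10.4·2260 = 23504; condensed water 100 °C→T: 43.47(T − 100); water warms: 1190·4.18·(T − 33.9) = 4974.2(T − 33.9)
5017.7 T = 23504 + 4347.2 + 168625 = 196477
T ≈ 39.16 °C — below 100 °C, confirming all the steam condensed.

T_f ≈ 39.2 °C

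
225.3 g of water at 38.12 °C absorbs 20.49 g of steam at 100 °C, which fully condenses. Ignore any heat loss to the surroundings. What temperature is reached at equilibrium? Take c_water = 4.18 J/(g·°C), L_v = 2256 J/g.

T_f ≈ 88.3 °C

Setting the total heat transfer to zero:
condense steam: −20.49×2256 = −46225
  condensate cools 100→T: 20.49×4.18×(T − 100) = 85.65(T − 100)
  original water: 941.75(T − 38.12)
1027.4 T = 46225 + 8564.8 + 35900 = 90690
T ≈ 88.27 °C — below 100 °C, confirming all the steam condensed.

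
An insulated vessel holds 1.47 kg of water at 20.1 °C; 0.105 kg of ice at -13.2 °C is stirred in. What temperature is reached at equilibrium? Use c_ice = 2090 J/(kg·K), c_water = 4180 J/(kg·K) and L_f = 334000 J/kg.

T_f ≈ 13.0 °C

Heat gained plus heat lost sum to zero:
warm ice to 0 °C: 0.105×2090×(0 − (-13.2)) = 2896.7; fusion: m_ice L_f = 0.105×334000 = 35070; warm the meltwater: 438.9 T; water cools: 1.47×4180×(T − 20.1) = 6144.6(T − 20.1)
6583.5 T = 123506 − 37967 = 85540
T ≈ 12.99 °C (positive, so assuming full melt was valid).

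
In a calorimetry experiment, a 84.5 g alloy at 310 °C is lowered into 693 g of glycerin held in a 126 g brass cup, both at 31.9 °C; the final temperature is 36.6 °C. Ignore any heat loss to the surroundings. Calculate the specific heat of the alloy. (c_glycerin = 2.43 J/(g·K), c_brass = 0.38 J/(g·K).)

c ≈ 0.352 J/(g·K)

Conservation of energy gives ΣQ = 0:
84.5×c×(36.6 − 310) + 693×2.43×(36.6 − 31.9) + 126×0.38×(36.6 − 31.9) = 0
-23102 c = -8139.8
c = -8139.8/-23102 ≈ 0.3523 J/(g·K)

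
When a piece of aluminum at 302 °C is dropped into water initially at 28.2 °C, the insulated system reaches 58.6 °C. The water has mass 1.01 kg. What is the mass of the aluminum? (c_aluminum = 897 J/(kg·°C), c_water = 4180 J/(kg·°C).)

m ≈ 0.588 kg

Let T be the final temperature. ΣQ_i = 0:
m·897·(58.6 − 302) + 1.01·4180·(58.6 − 28.2) = 0
-218330 m = -128343
m = -128343/-218330 ≈ 0.5878 kg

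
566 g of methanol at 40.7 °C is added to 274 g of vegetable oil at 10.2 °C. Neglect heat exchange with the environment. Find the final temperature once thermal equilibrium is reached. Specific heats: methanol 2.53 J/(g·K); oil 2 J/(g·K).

With ΣQ=0 the equilibrium temperature is the m·c-weighted mean:
T_f = (1432×40.7 + 548×10.2) / (1432 + 548)
    = 63871 / 1980 ≈ 32.26 °C

T_f ≈ 32.3 °C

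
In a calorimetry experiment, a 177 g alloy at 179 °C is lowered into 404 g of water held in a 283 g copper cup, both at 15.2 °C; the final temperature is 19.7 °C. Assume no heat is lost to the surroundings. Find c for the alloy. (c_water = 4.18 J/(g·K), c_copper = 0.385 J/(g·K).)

Taking heat into each body as positive, Σ m c ΔT = 0:
177·c·(19.7 − 179) + 404·4.18·(19.7 − 15.2) + 283·0.385·(19.7 − 15.2) = 0
-28196 c = -8089.5
c = -8089.5/-28196 ≈ 0.2869 J/(g·K)

c ≈ 0.287 J/(g·K)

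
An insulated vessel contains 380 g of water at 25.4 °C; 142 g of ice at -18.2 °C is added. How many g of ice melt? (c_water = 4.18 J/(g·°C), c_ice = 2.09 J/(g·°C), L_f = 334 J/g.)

m_melted ≈ 105 g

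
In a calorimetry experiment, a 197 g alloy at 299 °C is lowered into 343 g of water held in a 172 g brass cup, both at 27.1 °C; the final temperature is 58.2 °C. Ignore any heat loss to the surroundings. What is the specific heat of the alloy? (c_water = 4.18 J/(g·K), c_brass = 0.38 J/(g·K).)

Conservation of energy gives ΣQ = 0:
197·c·(58.2 − 299) + 343·4.18·(58.2 − 27.1) + 172·0.38·(58.2 − 27.1) = 0
-47438 c = -46622
c = -46622/-47438 ≈ 0.9828 J/(g·K)

c ≈ 0.983 J/(g·K)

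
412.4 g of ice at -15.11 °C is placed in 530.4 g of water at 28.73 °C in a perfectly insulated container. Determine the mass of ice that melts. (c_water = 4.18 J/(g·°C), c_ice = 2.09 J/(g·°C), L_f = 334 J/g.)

Water can give up m c ΔT = 530.4×4.18×28.73 = 63696 J before reaching 0 °C.
Of that, 412.4×2.09×15.11 = 13024 J goes to bring the ice to 0 °C, leaving 50673 J.
Fully melting the ice requires m_ice L_f = 412.4×334 = 137742 J.
Since 50673 < 137742 J, not all the ice melts; equilibrium is at 0 °C.
Mass melted = 50673/334 ≈ 151.7 g.

m_melted ≈ 152 g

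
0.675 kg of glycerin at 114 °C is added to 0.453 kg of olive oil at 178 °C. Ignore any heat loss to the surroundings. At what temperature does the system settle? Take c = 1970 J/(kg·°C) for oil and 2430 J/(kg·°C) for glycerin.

T_f ≈ 136.6 °C

Heat gained plus heat lost sum to zero:
0.453·1970·(T − 178) + 0.675·2430·(T − 114) = 0
(892.41 + 1640.2) T = 892.41·178 + 1640.2·114
T = 345837/2532.7 ≈ 136.55 °C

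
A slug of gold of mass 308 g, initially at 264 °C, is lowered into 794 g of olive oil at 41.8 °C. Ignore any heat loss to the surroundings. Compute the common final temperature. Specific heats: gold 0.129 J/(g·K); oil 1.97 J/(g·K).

T_f ≈ 47.3 °C

Let T be the final temperature. ΣQ_i = 0:
308*0.129*(T − 264) + 794*1.97*(T − 41.8) = 0
1603.9 T = 75872
T ≈ 47.30 °C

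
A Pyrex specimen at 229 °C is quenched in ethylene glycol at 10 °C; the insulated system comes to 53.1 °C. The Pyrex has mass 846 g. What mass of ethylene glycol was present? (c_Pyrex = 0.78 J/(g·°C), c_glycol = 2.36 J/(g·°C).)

|Q_Pyrex| = |Q_glycol|:
846·0.78·(229 − 53.1) = m·2.36·(53.1 − 10)
101.72 m = 116073  ⇒  m ≈ 1141 g

m ≈ 1140 g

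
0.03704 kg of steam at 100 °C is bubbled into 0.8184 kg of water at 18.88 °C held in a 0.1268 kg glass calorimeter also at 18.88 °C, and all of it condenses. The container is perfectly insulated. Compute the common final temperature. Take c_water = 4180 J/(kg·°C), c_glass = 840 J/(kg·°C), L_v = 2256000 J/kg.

T_f ≈ 45.0 °C

Setting the total heat transfer to zero:
steam→water at 100 °C releases m L_v = 0.03704·2256000 = 83562
  condensate cools 100→T: 0.03704·4180·(T − 100) = 154.83(T − 100)
  original water: 3420.9(T − 18.88)
  cup: 106.51(T − 18.88)
3682.3 T = 83562 + 15483 + 66598 = 165643
T ≈ 44.98 °C (< 100 °C, so full condensation is consistent).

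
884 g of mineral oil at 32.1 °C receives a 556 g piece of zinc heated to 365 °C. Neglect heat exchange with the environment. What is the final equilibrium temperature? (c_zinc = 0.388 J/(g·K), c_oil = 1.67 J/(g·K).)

T_f ≈ 74.5 °C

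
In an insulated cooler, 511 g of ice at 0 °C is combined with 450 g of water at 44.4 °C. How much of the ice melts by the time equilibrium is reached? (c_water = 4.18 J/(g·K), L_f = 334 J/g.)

m_melted ≈ 250 g

Heat available from the water dropping to 0 °C: 450×4.18×44.4 = 83516 J.
To melt every bit of ice: 511×334 = 170674 J.
Since 83516 < 170674 J, not all the ice melts; equilibrium is at 0 °C.
m_melt = 83516 / L_f = 250 g.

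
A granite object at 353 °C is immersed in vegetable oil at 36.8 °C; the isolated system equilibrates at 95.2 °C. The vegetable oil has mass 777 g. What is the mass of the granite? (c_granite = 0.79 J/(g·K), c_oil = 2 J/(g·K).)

m ≈ 446 g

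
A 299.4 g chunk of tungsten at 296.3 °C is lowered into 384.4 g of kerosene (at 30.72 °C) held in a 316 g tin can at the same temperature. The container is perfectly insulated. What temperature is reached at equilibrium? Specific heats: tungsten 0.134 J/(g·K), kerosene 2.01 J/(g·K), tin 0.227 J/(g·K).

T_f ≈ 42.8 °C

Taking heat into each body as positive, Σ m c ΔT = 0:
299.4×0.134×(T − 296.3) + 384.4×2.01×(T − 30.72) + 316×0.227×(T − 30.72) = 0
40.12(T − 296.3) + 772.64(T − 30.72) + 71.73(T − 30.72) = 0
(40.12 + 772.64 + 71.73) T = 40.12×296.3 + 772.64×30.72 + 71.73×30.72
T = 37827/884.5 ≈ 42.77 °C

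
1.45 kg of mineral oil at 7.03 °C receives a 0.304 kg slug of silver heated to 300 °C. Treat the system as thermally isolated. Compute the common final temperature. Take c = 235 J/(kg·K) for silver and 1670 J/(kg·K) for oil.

T_f ≈ 15.4 °C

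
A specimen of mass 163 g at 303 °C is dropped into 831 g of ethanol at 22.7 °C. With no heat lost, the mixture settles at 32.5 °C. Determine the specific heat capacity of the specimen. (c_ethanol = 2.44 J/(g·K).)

c ≈ 0.451 J/(g·K)

Net heat exchanged in the isolated system is zero:
163·c·(32.5 − 303) + 831·2.44·(32.5 − 22.7) = 0
-44092 c = -19871
c = -19871/-44092 ≈ 0.4507 J/(g·K)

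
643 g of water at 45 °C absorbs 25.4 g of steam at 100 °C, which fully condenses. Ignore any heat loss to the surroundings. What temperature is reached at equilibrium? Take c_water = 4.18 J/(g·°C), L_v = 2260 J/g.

T_f ≈ 67.6 °C

Net heat exchanged in the isolated system is zero:
latent heat released on condensation: 25.4×2260 = 57404
  condensate cools 100→T: 25.4×4.18×(T − 100) = 106.17(T − 100)
  original water: 2687.7(T − 45)
2793.9 T = 57404 + 10617 + 120948 = 188970
T ≈ 67.64 °C — below 100 °C, confirming all the steam condensed.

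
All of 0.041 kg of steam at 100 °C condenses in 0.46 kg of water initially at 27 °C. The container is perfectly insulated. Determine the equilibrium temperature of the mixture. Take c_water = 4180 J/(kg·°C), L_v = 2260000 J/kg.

Net heat exchanged in the isolated system is zero:
condense steam: −0.041×2260000 = −92660
  condensate cools 100→T: 0.041×4180×(T − 100) = 171.38(T − 100)
  original water: 1922.8(T − 27)
2094.2 T = 92660 + 17138 + 51916 = 161714
T ≈ 77.22 °C — below 100 °C, confirming all the steam condensed.

T_f ≈ 77.2 °C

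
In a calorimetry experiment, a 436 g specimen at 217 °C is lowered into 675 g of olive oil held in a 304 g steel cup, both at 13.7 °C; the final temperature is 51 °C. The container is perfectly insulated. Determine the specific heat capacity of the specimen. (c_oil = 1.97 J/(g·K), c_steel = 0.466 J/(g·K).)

c ≈ 0.758 J/(g·K)

Heat gained plus heat lost sum to zero:
436·c·(51 − 217) + 675·1.97·(51 − 13.7) + 304·0.466·(51 − 13.7) = 0
-72376 c = -54884
c = -54884/-72376 ≈ 0.7583 J/(g·K)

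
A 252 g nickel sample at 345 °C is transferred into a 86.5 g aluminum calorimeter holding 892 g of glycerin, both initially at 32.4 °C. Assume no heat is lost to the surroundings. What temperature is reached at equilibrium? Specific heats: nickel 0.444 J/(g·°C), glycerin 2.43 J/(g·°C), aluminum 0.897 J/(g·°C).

T_f ≈ 47.2 °C

T_f = Σ m_i c_i T_i / Σ m_i c_i:
T_f = (111.89·345 + 2167.6·32.4 + 77.59·32.4) / (111.89 + 2167.6 + 77.59)
    = 111344 / 2357 ≈ 47.24 °C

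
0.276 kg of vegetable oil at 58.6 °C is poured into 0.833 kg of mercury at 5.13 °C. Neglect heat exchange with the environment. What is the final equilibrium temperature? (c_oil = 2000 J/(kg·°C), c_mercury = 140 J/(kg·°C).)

T_f ≈ 49.3 °C

Heat gained plus heat lost sum to zero:
0.276*2000*(T − 58.6) + 0.833*140*(T − 5.13) = 0
(552 + 116.62) T = 552*58.6 + 116.62*5.13
T = 32945 / 668.62 = 49.3 °C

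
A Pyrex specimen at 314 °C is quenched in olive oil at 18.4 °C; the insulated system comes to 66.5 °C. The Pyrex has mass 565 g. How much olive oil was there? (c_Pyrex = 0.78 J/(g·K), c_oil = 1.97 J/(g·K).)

m ≈ 1150 g

|Q_Pyrex| = |Q_oil|:
565×0.78×(314 − 66.5) = m×1.97×(66.5 − 18.4)
94.76 m = 109073  ⇒  m ≈ 1151 g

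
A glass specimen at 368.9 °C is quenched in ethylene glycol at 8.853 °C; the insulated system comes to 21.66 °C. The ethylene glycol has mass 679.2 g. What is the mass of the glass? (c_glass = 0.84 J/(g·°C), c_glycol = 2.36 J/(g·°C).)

m ≈ 70.4 g

Taking heat into each body as positive, Σ m c ΔT = 0:
m×0.84×(21.66 − 368.9) + 679.2×2.36×(21.66 − 8.853) = 0
-291.68 m = -20528
m = -20528/-291.68 ≈ 70.38 g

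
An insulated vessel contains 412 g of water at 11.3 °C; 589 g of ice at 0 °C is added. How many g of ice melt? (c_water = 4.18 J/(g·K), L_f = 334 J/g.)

m_melted ≈ 58.3 g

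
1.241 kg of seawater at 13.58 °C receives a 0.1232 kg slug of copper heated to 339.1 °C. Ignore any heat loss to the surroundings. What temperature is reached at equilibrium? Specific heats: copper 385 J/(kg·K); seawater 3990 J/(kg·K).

T_f ≈ 16.7 °C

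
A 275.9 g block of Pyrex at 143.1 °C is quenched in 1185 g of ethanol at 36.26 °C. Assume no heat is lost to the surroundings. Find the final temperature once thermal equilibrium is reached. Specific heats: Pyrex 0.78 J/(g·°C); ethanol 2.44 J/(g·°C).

T_f ≈ 43.7 °C

|Q_Pyrex| = |Q_ethanol|:
275.9×0.78×(143.1 − T) = 1185×2.44×(T − 36.26)
215.2(143.1 − T) = 2891.4(T − 36.26)
3106.6 T = 135638  ⇒  T ≈ 43.66 °C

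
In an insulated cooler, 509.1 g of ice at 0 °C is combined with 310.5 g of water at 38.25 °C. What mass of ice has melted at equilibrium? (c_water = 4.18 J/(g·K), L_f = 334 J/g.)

Heat available from the water dropping to 0 °C: 310.5×4.18×38.25 = 49644 J.
Fully melting the ice requires m_ice L_f = 509.1×334 = 170039 J.
Since 49644 < 170039 J, not all the ice melts; equilibrium is at 0 °C.
m_melted×334 = 49644  ⇒  m_melted ≈ 148.6 g.

m_melted ≈ 149 g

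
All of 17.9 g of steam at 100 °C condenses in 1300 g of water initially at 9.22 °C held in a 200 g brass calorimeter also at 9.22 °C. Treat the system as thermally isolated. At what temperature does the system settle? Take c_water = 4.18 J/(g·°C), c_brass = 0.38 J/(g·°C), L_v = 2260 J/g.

T_f ≈ 17.7 °C

Sum of m c ΔT and latent-heat terms is zero:
latent heat released on condensation: 17.9·2260 = 40454; condensate cools 100→T: 17.9·4.18·(T − 100) = 74.82(T − 100); water warms: 1300·4.18·(T − 9.22) = 5434(T − 9.22); brass cup: 200·0.38·(T − 9.22) = 76(T − 9.22)
5584.8 T = 40454 + 7482.2 + 50802 = 98738
T ≈ 17.68 °C (< 100 °C, so full condensation is consistent).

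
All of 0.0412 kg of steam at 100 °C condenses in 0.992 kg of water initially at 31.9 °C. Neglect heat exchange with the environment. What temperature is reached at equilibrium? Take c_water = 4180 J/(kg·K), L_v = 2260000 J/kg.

T_f ≈ 56.2 °C

Net heat exchanged in the isolated system is zero:
condense steam: −0.0412×2260000 = −93112; condensed water 100 °C→T: 172.22(T − 100); original water: 4146.6(T − 31.9)
4318.8 T = 93112 + 17222 + 132275 = 242609
T ≈ 56.18 °C (< 100 °C, so full condensation is consistent).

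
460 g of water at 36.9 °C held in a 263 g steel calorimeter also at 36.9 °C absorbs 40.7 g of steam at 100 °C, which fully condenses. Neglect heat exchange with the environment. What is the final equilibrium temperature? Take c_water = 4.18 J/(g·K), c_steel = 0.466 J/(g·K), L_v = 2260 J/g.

Conservation of energy gives ΣQ = 0:
condense steam: −40.7×2260 = −91982
  condensed water 100 °C→T: 170.13(T − 100)
  water warms: 460×4.18×(T − 36.9) = 1922.8(T − 36.9)
  steel cup: 263×0.466×(T − 36.9) = 122.56(T − 36.9)
2215.5 T = 91982 + 17013 + 75474 = 184468
T ≈ 83.26 °C — below 100 °C, confirming all the steam condensed.

T_f ≈ 83.3 °C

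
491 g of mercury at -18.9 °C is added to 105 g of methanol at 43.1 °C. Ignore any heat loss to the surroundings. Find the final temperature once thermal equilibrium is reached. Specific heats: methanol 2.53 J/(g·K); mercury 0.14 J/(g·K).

T_f ≈ 30.4 °C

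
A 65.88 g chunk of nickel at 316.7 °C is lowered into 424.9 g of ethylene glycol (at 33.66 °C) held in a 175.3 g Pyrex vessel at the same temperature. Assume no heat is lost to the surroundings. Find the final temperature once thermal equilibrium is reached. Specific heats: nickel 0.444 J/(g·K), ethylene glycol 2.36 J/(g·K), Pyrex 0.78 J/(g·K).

T_f ≈ 40.7 °C

Heat gained plus heat lost sum to zero:
65.88*0.444*(T − 316.7) + 424.9*2.36*(T − 33.66) + 175.3*0.78*(T − 33.66) = 0
1168.7 T = 47619
T = 47619 / 1168.7 = 40.7 °C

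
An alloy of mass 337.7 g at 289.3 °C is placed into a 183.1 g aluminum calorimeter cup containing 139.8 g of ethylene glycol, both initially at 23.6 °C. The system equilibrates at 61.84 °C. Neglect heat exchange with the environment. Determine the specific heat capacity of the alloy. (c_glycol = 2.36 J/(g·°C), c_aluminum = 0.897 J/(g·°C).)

Conservation of energy gives ΣQ = 0:
337.7·c·(61.84 − 289.3) + 139.8·2.36·(61.84 − 23.6) + 183.1·0.897·(61.84 − 23.6) = 0
-76813 c = -18897
c = -18897/-76813 ≈ 0.246 J/(g·°C)

c ≈ 0.246 J/(g·°C)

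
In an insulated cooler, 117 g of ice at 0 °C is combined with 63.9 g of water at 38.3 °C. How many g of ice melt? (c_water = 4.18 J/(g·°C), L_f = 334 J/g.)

Heat available from the water dropping to 0 °C: 63.9×4.18×38.3 = 10230 J.
To melt every bit of ice: 117×334 = 39078 J.
10230 J < 39078 J, so only part of the ice melts and the system sits at 0 °C.
m_melted×334 = 10230  ⇒  m_melted ≈ 30.63 g.

m_melted ≈ 30.6 g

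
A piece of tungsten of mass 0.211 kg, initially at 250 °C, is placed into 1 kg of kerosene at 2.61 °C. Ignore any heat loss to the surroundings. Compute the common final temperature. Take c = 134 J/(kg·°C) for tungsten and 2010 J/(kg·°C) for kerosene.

T_f ≈ 6.0 °C

Setting the total heat transfer to zero:
0.211*134*(T − 250) + 1*2010*(T − 2.61) = 0
28.27(T − 250) + 2010(T − 2.61) = 0
(28.27 + 2010) T = 28.27*250 + 2010*2.61
T = 12315/2038.3 ≈ 6.04 °C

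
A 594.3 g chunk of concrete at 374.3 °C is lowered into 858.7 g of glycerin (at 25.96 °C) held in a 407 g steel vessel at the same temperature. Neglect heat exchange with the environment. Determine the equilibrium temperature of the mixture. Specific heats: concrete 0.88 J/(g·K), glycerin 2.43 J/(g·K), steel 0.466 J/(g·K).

T_f ≈ 91.0 °C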